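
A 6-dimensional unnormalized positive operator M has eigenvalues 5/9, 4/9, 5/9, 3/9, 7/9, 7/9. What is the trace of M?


tr(M) = sum of eigenvalues
= 5/9 + 4/9 + 5/9 + 3/9 + 7/9 + 7/9
= 31/9
= 3.4444

3.4444


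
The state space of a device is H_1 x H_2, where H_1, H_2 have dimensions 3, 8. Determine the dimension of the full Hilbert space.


dim(H_1 x H_2) = 3 * 8
= 24

24


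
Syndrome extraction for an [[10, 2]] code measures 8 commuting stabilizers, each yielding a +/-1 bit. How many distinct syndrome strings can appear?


Each stabilizer generator gives a binary (+1 or -1) measurement outcome.
With 8 independent generators:
Total syndromes = 2^8
= 256

256


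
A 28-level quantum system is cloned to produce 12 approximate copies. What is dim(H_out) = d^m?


Output space = H^(tensor 12) where dim(H) = 28
dim = 28^12
= 784 (after 2 factors)
= 21952 (after 3 factors)
= 614656 (after 4 factors)
= 17210368 (after 5 factors)
= 481890304 (after 6 factors)
= 13492928512 (after 7 factors)
= 377801998336 (after 8 factors)
= 10578455953408 (after 9 factors)
= 296196766695424 (after 10 factors)
= 8293509467471872 (after 11 factors)
= 232218265089212416 (after 12 factors)
= 232218265089212416

232218265089212416


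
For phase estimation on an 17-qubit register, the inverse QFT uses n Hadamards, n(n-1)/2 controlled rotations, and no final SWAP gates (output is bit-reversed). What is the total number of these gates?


Hadamard gates: 17
Controlled rotations: n*(n-1)/2 = 17*16/2 = 136
SWAP gates: 0 (omitted)
Total = 17 + 136
= 153

153


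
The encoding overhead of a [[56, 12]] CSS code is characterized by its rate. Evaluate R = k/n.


Code rate R = k/n
= 12/56
= 0.2143

0.2143


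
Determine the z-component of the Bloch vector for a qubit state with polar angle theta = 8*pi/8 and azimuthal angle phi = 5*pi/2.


theta = 3.1416, phi = 7.8540
r_z = cos(theta) = -1.0000

-1.0000


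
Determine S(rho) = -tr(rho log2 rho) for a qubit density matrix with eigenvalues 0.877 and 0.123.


S = -p*log2(p) - (1-p)*log2(1-p)
p = 0.8770, 1-p = 0.1230
= -0.8770 * log2(0.8770) - 0.1230 * log2(0.1230)
= -(-0.1661) - (-0.3719)
= 0.5379

0.5379


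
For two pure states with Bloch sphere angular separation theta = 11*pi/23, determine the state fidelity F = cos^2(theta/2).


For states separated by angle theta on Bloch sphere:
F = cos^2(theta/2)
theta = 11*pi/23 = 1.5025
theta/2 = 0.7513
cos(theta/2) = 0.7308
F = 0.5341

0.5341


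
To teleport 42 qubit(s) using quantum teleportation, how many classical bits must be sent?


Quantum teleportation requires 2 classical bits per qubit teleported.
42 qubit(s) -> 2 * 42 = 84 classical bits

84


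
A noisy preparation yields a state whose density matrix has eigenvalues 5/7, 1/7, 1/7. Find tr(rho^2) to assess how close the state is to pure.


tr(rho^2) = sum of eigenvalues squared
= (5/7)^2 + (1/7)^2 + (1/7)^2
= (25 + 1 + 1) / 49
= 27/49
= 0.5510

0.5510


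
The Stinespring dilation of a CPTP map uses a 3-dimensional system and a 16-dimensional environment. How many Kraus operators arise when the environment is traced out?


Tracing out the environment in an orthonormal basis {|i>_E} gives Kraus operators K_i = <i|_E U |0>_E.
Number of Kraus operators = dim(H_env) = d_env
= 16

16


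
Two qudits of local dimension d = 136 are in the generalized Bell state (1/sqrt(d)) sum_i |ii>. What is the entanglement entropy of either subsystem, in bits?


For a maximally entangled state in d x d:
S = log2(d) = log2(136)
= 7.0875

7.0875


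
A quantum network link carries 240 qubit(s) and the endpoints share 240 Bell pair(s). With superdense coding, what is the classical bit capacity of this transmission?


Superdense coding allows 2 classical bits per shared entangled pair.
240 pair(s) -> 2 * 240 = 480 classical bits

480


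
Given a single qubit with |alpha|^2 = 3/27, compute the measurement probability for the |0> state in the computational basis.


|alpha|^2 = 3/27 = 0.1111
|beta|^2 = 1 - 3/27 = 24/27 = 0.8889
P(|0>) = |alpha|^2 = 0.1111

0.1111


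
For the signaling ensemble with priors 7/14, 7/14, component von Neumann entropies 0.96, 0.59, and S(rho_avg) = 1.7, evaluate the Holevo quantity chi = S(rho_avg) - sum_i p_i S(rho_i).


chi = S(rho) - sum_i p_i * S(rho_i)
Weighted entropy = 7/14 * 0.96 + 7/14 * 0.59
= 0.7750
chi = 1.7 - 0.7750
= 0.9250

0.9250


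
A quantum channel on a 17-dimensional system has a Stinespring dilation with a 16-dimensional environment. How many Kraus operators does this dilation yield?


Tracing out the environment in an orthonormal basis {|i>_E} gives Kraus operators K_i = <i|_E U |0>_E.
Number of Kraus operators = dim(H_env) = d_env
= 16

16


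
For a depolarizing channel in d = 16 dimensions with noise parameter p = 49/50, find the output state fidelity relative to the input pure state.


F = (1-p) + p/d
= (1 - 0.9800) + 0.9800/16
= 0.0200 + 0.0612
= 0.0813

0.0813


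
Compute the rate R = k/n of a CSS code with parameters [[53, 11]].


Code rate R = k/n
= 11/53
= 0.2075

0.2075


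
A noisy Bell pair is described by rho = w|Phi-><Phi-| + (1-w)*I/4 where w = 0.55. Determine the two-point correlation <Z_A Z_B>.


|Phi-> = (|00> - |11>)/sqrt(2)
For the pure Bell state, <Z_A Z_B> = +1 (Bell-state Pauli correlator).
The maximally-mixed part I/4 has tr(I/4 * P tensor P) = 0 for any traceless Pauli P.
So <Z_A Z_B>_rho = w * (+1) + (1 - w) * 0
= 0.55 * (+1)
= 0.5500

0.5500


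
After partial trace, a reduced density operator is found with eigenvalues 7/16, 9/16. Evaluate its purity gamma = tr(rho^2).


tr(rho^2) = sum of eigenvalues squared
= (7/16)^2 + (9/16)^2
= (49 + 81) / 256
= 130/256
= 0.5078

0.5078


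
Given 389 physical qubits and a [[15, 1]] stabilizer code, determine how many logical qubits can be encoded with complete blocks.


Each code block uses 15 physical qubits for 1 logical qubit(s).
Number of complete blocks = floor(389 / 15) = 25
Logical qubits = 25 * 1
= 25

25


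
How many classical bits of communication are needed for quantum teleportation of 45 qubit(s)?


Quantum teleportation requires 2 classical bits per qubit teleported.
45 qubit(s) -> 2 * 45 = 90 classical bits

90


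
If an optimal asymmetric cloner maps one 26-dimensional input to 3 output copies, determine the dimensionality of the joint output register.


Output space = H^(tensor 3) where dim(H) = 26
dim = 26^3
= 676 (after 2 factors)
= 17576 (after 3 factors)
= 17576

17576


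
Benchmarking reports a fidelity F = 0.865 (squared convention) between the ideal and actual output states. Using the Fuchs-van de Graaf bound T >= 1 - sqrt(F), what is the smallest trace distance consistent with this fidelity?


Fuchs-van de Graaf (squared-fidelity convention): 1 - sqrt(F) <= T <= sqrt(1 - F).
Lower bound: T >= 1 - sqrt(F)
sqrt(F) = sqrt(0.865) = 0.9301
T >= 1 - 0.9301
T >= 0.0699

0.0699


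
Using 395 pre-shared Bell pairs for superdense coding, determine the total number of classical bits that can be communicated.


Superdense coding allows 2 classical bits per shared entangled pair.
395 pair(s) -> 2 * 395 = 790 classical bits

790


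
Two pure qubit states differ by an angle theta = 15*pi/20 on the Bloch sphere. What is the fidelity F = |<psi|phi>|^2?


For states separated by angle theta on Bloch sphere:
F = cos^2(theta/2)
theta = 15*pi/20 = 2.3562
theta/2 = 1.1781
cos(theta/2) = 0.3827
F = 0.1464

0.1464


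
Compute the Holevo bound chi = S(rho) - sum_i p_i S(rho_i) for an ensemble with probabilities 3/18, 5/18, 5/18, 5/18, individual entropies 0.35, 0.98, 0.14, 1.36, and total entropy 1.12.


chi = S(rho) - sum_i p_i * S(rho_i)
Weighted entropy = 3/18 * 0.35 + 5/18 * 0.98 + 5/18 * 0.14 + 5/18 * 1.36
= 0.7472
chi = 1.12 - 0.7472
= 0.3728

0.3728


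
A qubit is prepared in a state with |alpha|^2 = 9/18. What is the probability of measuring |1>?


|alpha|^2 = 9/18 = 0.5000
|beta|^2 = 1 - 9/18 = 9/18 = 0.5000
P(|1>) = |beta|^2 = 0.5000

0.5000


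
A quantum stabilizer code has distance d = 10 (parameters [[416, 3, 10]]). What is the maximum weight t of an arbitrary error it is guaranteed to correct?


Code parameters: [[416, 3, 10]], distance d = 10.
Number of correctable errors = floor((d-1)/2)
= floor((10 - 1)/2)
= floor(9/2)
= 4

4


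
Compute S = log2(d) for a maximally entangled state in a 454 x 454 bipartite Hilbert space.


For a maximally entangled state in d x d:
S = log2(d) = log2(454)
= 8.8265

8.8265


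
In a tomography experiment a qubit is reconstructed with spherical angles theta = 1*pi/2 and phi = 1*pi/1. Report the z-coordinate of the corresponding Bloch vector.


theta = 1.5708, phi = 3.1416
r_z = cos(theta) = 0.0000

0.0000


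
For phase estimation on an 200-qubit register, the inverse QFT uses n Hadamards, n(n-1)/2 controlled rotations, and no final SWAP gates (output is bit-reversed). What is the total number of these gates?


Hadamard gates: 200
Controlled rotations: n*(n-1)/2 = 200*199/2 = 19900
SWAP gates: 0 (omitted)
Total = 200 + 19900
= 20100

20100


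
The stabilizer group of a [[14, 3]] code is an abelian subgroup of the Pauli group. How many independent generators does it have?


For an [[n,k]] stabilizer code:
Number of stabilizer generators = n - k
= 14 - 3
= 11

11


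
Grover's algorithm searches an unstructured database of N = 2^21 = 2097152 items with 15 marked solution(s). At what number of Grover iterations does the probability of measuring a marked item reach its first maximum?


After j Grover iterations the success probability is P(j) = sin^2((2j+1)*theta), where sin(theta) = sqrt(k/N).
N = 2^21 = 2097152, k = 15
sin(theta) = sqrt(k/N) = 0.00267442655
theta = arcsin(sqrt(k/N)) = 0.002674429738 rad
P(j) reaches its first maximum when (2j+1)*theta is as close as possible to pi/2, i.e. j = round(pi/(4*theta) - 1/2).
pi/(4*theta) - 1/2 = 293.1694
(For comparison, the common estimate pi/4 * sqrt(N/k) = 293.6697; the exact maximiser is used here.)
Optimal iterations = 293

293


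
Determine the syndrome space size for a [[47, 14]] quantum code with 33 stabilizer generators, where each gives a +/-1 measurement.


Each stabilizer generator gives a binary (+1 or -1) measurement outcome.
With 33 independent generators:
Total syndromes = 2^33
= 8589934592

8589934592


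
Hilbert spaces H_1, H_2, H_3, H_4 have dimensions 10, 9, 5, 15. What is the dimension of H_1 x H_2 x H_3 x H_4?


dim(H_1 x H_2 x H_3 x H_4) = 10 * 9 * 5 * 15
= 90 * 5 * 15
= 450 * 15
= 6750

6750


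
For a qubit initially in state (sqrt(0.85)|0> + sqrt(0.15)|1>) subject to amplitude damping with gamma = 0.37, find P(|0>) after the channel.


For amplitude damping with parameter gamma on state sqrt(a)|0> + sqrt(b)|1>:
alpha^2 = 0.85, beta^2 = 0.15
P(|0>) = alpha^2 + gamma * beta^2
= 0.85 + 0.37 * 0.15
= 0.85 + 0.0555
= 0.9055

0.9055


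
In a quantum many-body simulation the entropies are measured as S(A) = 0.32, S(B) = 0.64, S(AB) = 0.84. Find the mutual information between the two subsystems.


I(A:B) = S(A) + S(B) - S(AB)
= 0.32 + 0.64 - 0.84
= 0.1200

0.1200


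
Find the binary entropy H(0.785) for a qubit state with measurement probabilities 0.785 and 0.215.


S = -p*log2(p) - (1-p)*log2(1-p)
p = 0.7850, 1-p = 0.2150
= -0.7850 * log2(0.7850) - 0.2150 * log2(0.2150)
= -(-0.2741) - (-0.4768)
= 0.7509

0.7509


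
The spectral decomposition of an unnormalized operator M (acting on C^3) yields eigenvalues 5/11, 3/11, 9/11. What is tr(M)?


tr(M) = sum of eigenvalues
= 5/11 + 3/11 + 9/11
= 17/11
= 1.5455

1.5455


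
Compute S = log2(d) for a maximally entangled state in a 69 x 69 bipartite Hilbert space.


For a maximally entangled state in d x d:
S = log2(d) = log2(69)
= 6.1085

6.1085


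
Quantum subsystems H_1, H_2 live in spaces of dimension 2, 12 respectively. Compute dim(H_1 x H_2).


dim(H_1 x H_2) = 2 * 12
= 24

24


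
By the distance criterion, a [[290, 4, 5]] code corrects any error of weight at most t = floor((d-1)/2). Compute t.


Code parameters: [[290, 4, 5]], distance d = 5.
Number of correctable errors = floor((d-1)/2)
= floor((5 - 1)/2)
= floor(4/2)
= 2

2


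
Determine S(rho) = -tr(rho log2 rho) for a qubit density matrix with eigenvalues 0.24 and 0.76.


S = -p*log2(p) - (1-p)*log2(1-p)
p = 0.2400, 1-p = 0.7600
= -0.2400 * log2(0.2400) - 0.7600 * log2(0.7600)
= -(-0.4941) - (-0.3009)
= 0.7950

0.7950


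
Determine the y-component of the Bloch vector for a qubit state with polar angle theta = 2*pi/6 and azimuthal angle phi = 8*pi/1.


theta = 1.0472, phi = 25.1327
r_y = sin(theta)*sin(phi) = 0.8660 * 0.0000
r_y = 0.0000

0.0000


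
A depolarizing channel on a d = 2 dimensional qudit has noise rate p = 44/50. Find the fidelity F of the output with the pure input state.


F = (1-p) + p/d
= (1 - 0.8800) + 0.8800/2
= 0.1200 + 0.4400
= 0.5600

0.5600


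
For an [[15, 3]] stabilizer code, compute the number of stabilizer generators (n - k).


For an [[n,k]] stabilizer code:
Number of stabilizer generators = n - k
= 15 - 3
= 12

12


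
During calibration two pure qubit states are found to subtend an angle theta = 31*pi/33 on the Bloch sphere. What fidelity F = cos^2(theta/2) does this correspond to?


For states separated by angle theta on Bloch sphere:
F = cos^2(theta/2)
theta = 31*pi/33 = 2.9512
theta/2 = 1.4756
cos(theta/2) = 0.0951
F = 0.0090

0.0090


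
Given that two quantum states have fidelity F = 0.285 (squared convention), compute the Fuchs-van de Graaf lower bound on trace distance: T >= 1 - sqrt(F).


Fuchs-van de Graaf (squared-fidelity convention): 1 - sqrt(F) <= T <= sqrt(1 - F).
Lower bound: T >= 1 - sqrt(F)
sqrt(F) = sqrt(0.285) = 0.5339
T >= 1 - 0.5339
T >= 0.4661

0.4661


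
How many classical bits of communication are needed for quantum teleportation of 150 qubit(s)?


Quantum teleportation requires 2 classical bits per qubit teleported.
150 qubit(s) -> 2 * 150 = 300 classical bits

300


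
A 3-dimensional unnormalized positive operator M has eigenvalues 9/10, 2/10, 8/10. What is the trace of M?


tr(M) = sum of eigenvalues
= 9/10 + 2/10 + 8/10
= 19/10
= 1.9000

1.9000


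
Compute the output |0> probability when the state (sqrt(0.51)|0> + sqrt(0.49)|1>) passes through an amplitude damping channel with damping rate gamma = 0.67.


For amplitude damping with parameter gamma on state sqrt(a)|0> + sqrt(b)|1>:
alpha^2 = 0.51, beta^2 = 0.49
P(|0>) = alpha^2 + gamma * beta^2
= 0.51 + 0.67 * 0.49
= 0.51 + 0.3283
= 0.8383

0.8383


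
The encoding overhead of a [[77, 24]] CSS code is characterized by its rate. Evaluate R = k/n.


Code rate R = k/n
= 24/77
= 0.3117

0.3117


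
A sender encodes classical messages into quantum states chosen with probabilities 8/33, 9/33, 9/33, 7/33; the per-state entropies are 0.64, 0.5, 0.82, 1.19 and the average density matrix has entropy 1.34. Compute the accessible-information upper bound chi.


chi = S(rho) - sum_i p_i * S(rho_i)
Weighted entropy = 8/33 * 0.64 + 9/33 * 0.5 + 9/33 * 0.82 + 7/33 * 1.19
= 0.7676
chi = 1.34 - 0.7676
= 0.5724

0.5724


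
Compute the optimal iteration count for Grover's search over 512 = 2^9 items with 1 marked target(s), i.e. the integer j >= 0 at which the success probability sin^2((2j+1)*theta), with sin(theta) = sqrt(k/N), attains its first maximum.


After j Grover iterations the success probability is P(j) = sin^2((2j+1)*theta), where sin(theta) = sqrt(k/N).
N = 2^9 = 512, k = 1
sin(theta) = sqrt(k/N) = 0.04419417382
theta = arcsin(sqrt(k/N)) = 0.04420857261 rad
P(j) reaches its first maximum when (2j+1)*theta is as close as possible to pi/2, i.e. j = round(pi/(4*theta) - 1/2).
pi/(4*theta) - 1/2 = 17.2657
(For comparison, the common estimate pi/4 * sqrt(N/k) = 17.7715; the exact maximiser is used here.)
Optimal iterations = 17

17


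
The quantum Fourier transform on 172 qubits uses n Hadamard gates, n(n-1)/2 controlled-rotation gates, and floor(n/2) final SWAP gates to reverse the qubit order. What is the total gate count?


Hadamard gates: 172
Controlled rotations: n*(n-1)/2 = 172*171/2 = 14706
SWAP gates: floor(n/2) = floor(172/2) = 86
Total = 172 + 14706 + 86
= 14964

14964


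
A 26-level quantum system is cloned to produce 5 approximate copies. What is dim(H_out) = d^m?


Output space = H^(tensor 5) where dim(H) = 26
dim = 26^5
= 676 (after 2 factors)
= 17576 (after 3 factors)
= 456976 (after 4 factors)
= 11881376 (after 5 factors)
= 11881376

11881376


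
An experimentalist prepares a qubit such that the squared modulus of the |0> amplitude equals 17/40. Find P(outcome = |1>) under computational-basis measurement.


|alpha|^2 = 17/40 = 0.4250
|beta|^2 = 1 - 17/40 = 23/40 = 0.5750
P(|1>) = |beta|^2 = 0.5750

0.5750


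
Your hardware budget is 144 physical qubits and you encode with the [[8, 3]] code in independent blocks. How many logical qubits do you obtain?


Each code block uses 8 physical qubits for 3 logical qubit(s).
Number of complete blocks = floor(144 / 8) = 18
Logical qubits = 18 * 3
= 54

54


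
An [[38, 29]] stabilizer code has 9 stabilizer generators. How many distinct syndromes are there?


Each stabilizer generator gives a binary (+1 or -1) measurement outcome.
With 9 independent generators:
Total syndromes = 2^9
= 512

512


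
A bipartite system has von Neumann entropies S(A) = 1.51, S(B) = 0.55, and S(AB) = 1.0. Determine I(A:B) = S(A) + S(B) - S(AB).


I(A:B) = S(A) + S(B) - S(AB)
= 1.51 + 0.55 - 1.0
= 1.0600

1.0600


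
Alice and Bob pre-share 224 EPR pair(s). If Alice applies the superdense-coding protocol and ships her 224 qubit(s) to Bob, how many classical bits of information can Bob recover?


Superdense coding allows 2 classical bits per shared entangled pair.
224 pair(s) -> 2 * 224 = 448 classical bits

448


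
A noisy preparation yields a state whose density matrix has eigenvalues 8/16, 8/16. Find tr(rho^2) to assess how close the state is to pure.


tr(rho^2) = sum of eigenvalues squared
= (8/16)^2 + (8/16)^2
= (64 + 64) / 256
= 128/256
= 0.5000

0.5000


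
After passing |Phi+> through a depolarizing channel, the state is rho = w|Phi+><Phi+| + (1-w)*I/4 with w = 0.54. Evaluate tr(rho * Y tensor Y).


|Phi+> = (|00> + |11>)/sqrt(2)
For the pure Bell state, <Y_A Y_B> = -1 (Bell-state Pauli correlator).
The maximally-mixed part I/4 has tr(I/4 * P tensor P) = 0 for any traceless Pauli P.
So <Y_A Y_B>_rho = w * (-1) + (1 - w) * 0
= 0.54 * (-1)
= -0.5400

-0.5400


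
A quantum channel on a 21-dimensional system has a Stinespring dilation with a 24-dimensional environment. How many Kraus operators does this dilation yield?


Tracing out the environment in an orthonormal basis {|i>_E} gives Kraus operators K_i = <i|_E U |0>_E.
Number of Kraus operators = dim(H_env) = d_env
= 24

24


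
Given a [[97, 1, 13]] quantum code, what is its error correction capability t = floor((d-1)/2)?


Code parameters: [[97, 1, 13]], distance d = 13.
Number of correctable errors = floor((d-1)/2)
= floor((13 - 1)/2)
= floor(12/2)
= 6

6


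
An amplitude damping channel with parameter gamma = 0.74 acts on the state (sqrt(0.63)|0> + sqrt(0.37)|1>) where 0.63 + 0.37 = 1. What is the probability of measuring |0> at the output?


For amplitude damping with parameter gamma on state sqrt(a)|0> + sqrt(b)|1>:
alpha^2 = 0.63, beta^2 = 0.37
P(|0>) = alpha^2 + gamma * beta^2
= 0.63 + 0.74 * 0.37
= 0.63 + 0.2738
= 0.9038

0.9038


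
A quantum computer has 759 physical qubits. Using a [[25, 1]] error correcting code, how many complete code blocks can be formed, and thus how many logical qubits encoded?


Each code block uses 25 physical qubits for 1 logical qubit(s).
Number of complete blocks = floor(759 / 25) = 30
Logical qubits = 30 * 1
= 30

30


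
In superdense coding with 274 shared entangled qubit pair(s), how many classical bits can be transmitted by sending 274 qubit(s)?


Superdense coding allows 2 classical bits per shared entangled pair.
274 pair(s) -> 2 * 274 = 548 classical bits

548


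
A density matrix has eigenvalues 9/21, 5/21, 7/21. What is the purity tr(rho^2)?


tr(rho^2) = sum of eigenvalues squared
= (9/21)^2 + (5/21)^2 + (7/21)^2
= (81 + 25 + 49) / 441
= 155/441
= 0.3515

0.3515


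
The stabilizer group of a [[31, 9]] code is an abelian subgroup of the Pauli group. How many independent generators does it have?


For an [[n,k]] stabilizer code:
Number of stabilizer generators = n - k
= 31 - 9
= 22

22


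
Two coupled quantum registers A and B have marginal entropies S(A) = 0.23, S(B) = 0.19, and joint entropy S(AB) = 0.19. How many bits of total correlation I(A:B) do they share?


I(A:B) = S(A) + S(B) - S(AB)
= 0.23 + 0.19 - 0.19
= 0.2300

0.2300


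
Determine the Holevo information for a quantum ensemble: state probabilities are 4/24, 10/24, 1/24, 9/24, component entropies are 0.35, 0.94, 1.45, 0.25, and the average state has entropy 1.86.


chi = S(rho) - sum_i p_i * S(rho_i)
Weighted entropy = 4/24 * 0.35 + 10/24 * 0.94 + 1/24 * 1.45 + 9/24 * 0.25
= 0.6042
chi = 1.86 - 0.6042
= 1.2558

1.2558


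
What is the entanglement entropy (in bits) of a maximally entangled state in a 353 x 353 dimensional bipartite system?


For a maximally entangled state in d x d:
S = log2(d) = log2(353)
= 8.4635

8.4635


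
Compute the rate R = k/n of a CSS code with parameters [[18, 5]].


Code rate R = k/n
= 5/18
= 0.2778

0.2778


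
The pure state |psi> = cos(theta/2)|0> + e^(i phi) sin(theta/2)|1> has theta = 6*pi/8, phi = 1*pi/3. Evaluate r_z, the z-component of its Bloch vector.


theta = 2.3562, phi = 1.0472
r_z = cos(theta) = -0.7071

-0.7071


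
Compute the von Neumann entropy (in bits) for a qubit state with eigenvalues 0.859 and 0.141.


S = -p*log2(p) - (1-p)*log2(1-p)
p = 0.8590, 1-p = 0.1410
= -0.8590 * log2(0.8590) - 0.1410 * log2(0.1410)
= -(-0.1884) - (-0.3985)
= 0.5869

0.5869


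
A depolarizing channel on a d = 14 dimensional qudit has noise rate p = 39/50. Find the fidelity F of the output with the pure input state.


F = (1-p) + p/d
= (1 - 0.7800) + 0.7800/14
= 0.2200 + 0.0557
= 0.2757

0.2757


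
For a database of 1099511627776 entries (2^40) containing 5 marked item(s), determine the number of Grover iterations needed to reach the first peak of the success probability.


After j Grover iterations the success probability is P(j) = sin^2((2j+1)*theta), where sin(theta) = sqrt(k/N).
N = 2^40 = 1099511627776, k = 5
sin(theta) = sqrt(k/N) = 2.1324806e-06
theta = arcsin(sqrt(k/N)) = 2.1324806e-06 rad
P(j) reaches its first maximum when (2j+1)*theta is as close as possible to pi/2, i.e. j = round(pi/(4*theta) - 1/2).
pi/(4*theta) - 1/2 = 368302.1066
(For comparison, the common estimate pi/4 * sqrt(N/k) = 368302.6066; the exact maximiser is used here.)
Optimal iterations = 368302

368302


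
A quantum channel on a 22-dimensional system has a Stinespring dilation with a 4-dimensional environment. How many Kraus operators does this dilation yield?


Tracing out the environment in an orthonormal basis {|i>_E} gives Kraus operators K_i = <i|_E U |0>_E.
Number of Kraus operators = dim(H_env) = d_env
= 4

4


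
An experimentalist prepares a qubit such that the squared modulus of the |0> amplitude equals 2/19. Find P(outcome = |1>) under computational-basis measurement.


|alpha|^2 = 2/19 = 0.1053
|beta|^2 = 1 - 2/19 = 17/19 = 0.8947
P(|1>) = |beta|^2 = 0.8947

0.8947


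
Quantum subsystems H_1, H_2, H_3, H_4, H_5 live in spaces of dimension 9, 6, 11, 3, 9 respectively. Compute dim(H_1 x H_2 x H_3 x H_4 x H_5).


dim(H_1 x H_2 x H_3 x H_4 x H_5) = 9 * 6 * 11 * 3 * 9
= 54 * 11 * 3 * 9
= 594 * 3 * 9
= 1782 * 9
= 16038

16038


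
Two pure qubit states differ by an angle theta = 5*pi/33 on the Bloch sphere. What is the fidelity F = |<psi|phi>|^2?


For states separated by angle theta on Bloch sphere:
F = cos^2(theta/2)
theta = 5*pi/33 = 0.4760
theta/2 = 0.2380
cos(theta/2) = 0.9718
F = 0.9444

0.9444


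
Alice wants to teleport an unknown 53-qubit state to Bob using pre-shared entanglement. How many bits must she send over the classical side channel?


Quantum teleportation requires 2 classical bits per qubit teleported.
53 qubit(s) -> 2 * 53 = 106 classical bits

106


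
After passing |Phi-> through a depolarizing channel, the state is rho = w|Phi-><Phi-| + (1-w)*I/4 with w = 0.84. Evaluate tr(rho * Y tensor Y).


|Phi-> = (|00> - |11>)/sqrt(2)
For the pure Bell state, <Y_A Y_B> = +1 (Bell-state Pauli correlator).
The maximally-mixed part I/4 has tr(I/4 * P tensor P) = 0 for any traceless Pauli P.
So <Y_A Y_B>_rho = w * (+1) + (1 - w) * 0
= 0.84 * (+1)
= 0.8400

0.8400


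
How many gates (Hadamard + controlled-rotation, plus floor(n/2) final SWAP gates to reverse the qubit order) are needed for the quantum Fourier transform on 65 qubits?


Hadamard gates: 65
Controlled rotations: n*(n-1)/2 = 65*64/2 = 2080
SWAP gates: floor(n/2) = floor(65/2) = 32
Total = 65 + 2080 + 32
= 2177

2177


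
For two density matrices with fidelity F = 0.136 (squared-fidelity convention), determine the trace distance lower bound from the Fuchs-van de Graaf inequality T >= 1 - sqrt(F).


Fuchs-van de Graaf (squared-fidelity convention): 1 - sqrt(F) <= T <= sqrt(1 - F).
Lower bound: T >= 1 - sqrt(F)
sqrt(F) = sqrt(0.136) = 0.3688
T >= 1 - 0.3688
T >= 0.6312

0.6312


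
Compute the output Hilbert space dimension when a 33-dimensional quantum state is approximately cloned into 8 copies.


Output space = H^(tensor 8) where dim(H) = 33
dim = 33^8
= 1089 (after 2 factors)
= 35937 (after 3 factors)
= 1185921 (after 4 factors)
= 39135393 (after 5 factors)
= 1291467969 (after 6 factors)
= 42618442977 (after 7 factors)
= 1406408618241 (after 8 factors)
= 1406408618241

1406408618241


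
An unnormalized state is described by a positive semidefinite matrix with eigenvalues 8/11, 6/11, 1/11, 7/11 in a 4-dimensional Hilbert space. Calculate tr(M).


tr(M) = sum of eigenvalues
= 8/11 + 6/11 + 1/11 + 7/11
= 22/11
= 2.0000

2.0000


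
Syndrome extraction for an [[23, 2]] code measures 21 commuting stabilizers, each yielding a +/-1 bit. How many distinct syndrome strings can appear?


Each stabilizer generator gives a binary (+1 or -1) measurement outcome.
With 21 independent generators:
Total syndromes = 2^21
= 2097152

2097152


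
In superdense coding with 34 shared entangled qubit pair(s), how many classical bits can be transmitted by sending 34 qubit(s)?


Superdense coding allows 2 classical bits per shared entangled pair.
34 pair(s) -> 2 * 34 = 68 classical bits

68


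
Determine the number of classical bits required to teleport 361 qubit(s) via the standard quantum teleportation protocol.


Quantum teleportation requires 2 classical bits per qubit teleported.
361 qubit(s) -> 2 * 361 = 722 classical bits

722


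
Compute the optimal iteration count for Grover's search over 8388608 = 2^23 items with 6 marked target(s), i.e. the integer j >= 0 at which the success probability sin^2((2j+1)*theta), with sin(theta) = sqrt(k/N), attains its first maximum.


After j Grover iterations the success probability is P(j) = sin^2((2j+1)*theta), where sin(theta) = sqrt(k/N).
N = 2^23 = 8388608, k = 6
sin(theta) = sqrt(k/N) = 0.0008457279334
theta = arcsin(sqrt(k/N)) = 0.0008457280342 rad
P(j) reaches its first maximum when (2j+1)*theta is as close as possible to pi/2, i.e. j = round(pi/(4*theta) - 1/2).
pi/(4*theta) - 1/2 = 928.1652
(For comparison, the common estimate pi/4 * sqrt(N/k) = 928.6653; the exact maximiser is used here.)
Optimal iterations = 928

928


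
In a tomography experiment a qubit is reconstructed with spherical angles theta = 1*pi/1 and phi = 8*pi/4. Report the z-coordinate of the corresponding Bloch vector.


theta = 3.1416, phi = 6.2832
r_z = cos(theta) = -1.0000

-1.0000


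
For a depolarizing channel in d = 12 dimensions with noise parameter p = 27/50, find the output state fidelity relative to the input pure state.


F = (1-p) + p/d
= (1 - 0.5400) + 0.5400/12
= 0.4600 + 0.0450
= 0.5050

0.5050


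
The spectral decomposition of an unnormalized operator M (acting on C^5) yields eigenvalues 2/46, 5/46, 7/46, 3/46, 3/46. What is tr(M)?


tr(M) = sum of eigenvalues
= 2/46 + 5/46 + 7/46 + 3/46 + 3/46
= 20/46
= 0.4348

0.4348


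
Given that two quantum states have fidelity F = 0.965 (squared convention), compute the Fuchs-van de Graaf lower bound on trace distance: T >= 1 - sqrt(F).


Fuchs-van de Graaf (squared-fidelity convention): 1 - sqrt(F) <= T <= sqrt(1 - F).
Lower bound: T >= 1 - sqrt(F)
sqrt(F) = sqrt(0.965) = 0.9823
T >= 1 - 0.9823
T >= 0.0177

0.0177


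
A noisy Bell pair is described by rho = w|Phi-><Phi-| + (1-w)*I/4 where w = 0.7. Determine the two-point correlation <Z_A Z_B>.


|Phi-> = (|00> - |11>)/sqrt(2)
For the pure Bell state, <Z_A Z_B> = +1 (Bell-state Pauli correlator).
The maximally-mixed part I/4 has tr(I/4 * P tensor P) = 0 for any traceless Pauli P.
So <Z_A Z_B>_rho = w * (+1) + (1 - w) * 0
= 0.7 * (+1)
= 0.7000

0.7000


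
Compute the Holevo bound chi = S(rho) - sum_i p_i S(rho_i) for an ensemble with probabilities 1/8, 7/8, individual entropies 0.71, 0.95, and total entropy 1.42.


chi = S(rho) - sum_i p_i * S(rho_i)
Weighted entropy = 1/8 * 0.71 + 7/8 * 0.95
= 0.9200
chi = 1.42 - 0.9200
= 0.5000

0.5000


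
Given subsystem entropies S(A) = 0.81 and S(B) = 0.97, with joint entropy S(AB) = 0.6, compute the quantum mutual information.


I(A:B) = S(A) + S(B) - S(AB)
= 0.81 + 0.97 - 0.6
= 1.1800

1.1800


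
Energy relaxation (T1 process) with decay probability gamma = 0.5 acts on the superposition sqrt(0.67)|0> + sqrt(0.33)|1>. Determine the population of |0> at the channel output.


For amplitude damping with parameter gamma on state sqrt(a)|0> + sqrt(b)|1>:
alpha^2 = 0.67, beta^2 = 0.33
P(|0>) = alpha^2 + gamma * beta^2
= 0.67 + 0.5 * 0.33
= 0.67 + 0.1650
= 0.8350

0.8350


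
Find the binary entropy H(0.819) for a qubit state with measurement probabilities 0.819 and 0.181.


S = -p*log2(p) - (1-p)*log2(1-p)
p = 0.8190, 1-p = 0.1810
= -0.8190 * log2(0.8190) - 0.1810 * log2(0.1810)
= -(-0.2359) - (-0.4463)
= 0.6823

0.6823


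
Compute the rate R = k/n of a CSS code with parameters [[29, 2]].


Code rate R = k/n
= 2/29
= 0.0690

0.0690


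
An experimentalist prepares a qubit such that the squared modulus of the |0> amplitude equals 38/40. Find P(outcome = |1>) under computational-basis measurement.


|alpha|^2 = 38/40 = 0.9500
|beta|^2 = 1 - 38/40 = 2/40 = 0.0500
P(|1>) = |beta|^2 = 0.0500

0.0500


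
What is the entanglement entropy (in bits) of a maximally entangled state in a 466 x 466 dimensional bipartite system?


For a maximally entangled state in d x d:
S = log2(d) = log2(466)
= 8.8642

8.8642


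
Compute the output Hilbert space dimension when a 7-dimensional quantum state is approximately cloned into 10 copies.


Output space = H^(tensor 10) where dim(H) = 7
dim = 7^10
= 49 (after 2 factors)
= 343 (after 3 factors)
= 2401 (after 4 factors)
= 16807 (after 5 factors)
= 117649 (after 6 factors)
= 823543 (after 7 factors)
= 5764801 (after 8 factors)
= 40353607 (after 9 factors)
= 282475249 (after 10 factors)
= 282475249

282475249


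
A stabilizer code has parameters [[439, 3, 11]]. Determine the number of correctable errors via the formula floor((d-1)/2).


Code parameters: [[439, 3, 11]], distance d = 11.
Number of correctable errors = floor((d-1)/2)
= floor((11 - 1)/2)
= floor(10/2)
= 5

5


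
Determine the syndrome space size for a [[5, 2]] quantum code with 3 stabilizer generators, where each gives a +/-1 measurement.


Each stabilizer generator gives a binary (+1 or -1) measurement outcome.
With 3 independent generators:
Total syndromes = 2^3
= 8

8


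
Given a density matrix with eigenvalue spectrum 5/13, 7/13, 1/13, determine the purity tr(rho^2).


tr(rho^2) = sum of eigenvalues squared
= (5/13)^2 + (7/13)^2 + (1/13)^2
= (25 + 49 + 1) / 169
= 75/169
= 0.4438

0.4438


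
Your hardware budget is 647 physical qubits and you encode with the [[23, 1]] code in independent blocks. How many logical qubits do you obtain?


Each code block uses 23 physical qubits for 1 logical qubit(s).
Number of complete blocks = floor(647 / 23) = 28
Logical qubits = 28 * 1
= 28

28


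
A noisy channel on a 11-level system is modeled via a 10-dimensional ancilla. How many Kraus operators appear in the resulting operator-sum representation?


Tracing out the environment in an orthonormal basis {|i>_E} gives Kraus operators K_i = <i|_E U |0>_E.
Number of Kraus operators = dim(H_env) = d_env
= 10

10


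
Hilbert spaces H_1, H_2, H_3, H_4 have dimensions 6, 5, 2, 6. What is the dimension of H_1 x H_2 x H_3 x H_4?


dim(H_1 x H_2 x H_3 x H_4) = 6 * 5 * 2 * 6
= 30 * 2 * 6
= 60 * 6
= 360

360


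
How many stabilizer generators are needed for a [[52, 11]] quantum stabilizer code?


For an [[n,k]] stabilizer code:
Number of stabilizer generators = n - k
= 52 - 11
= 41

41


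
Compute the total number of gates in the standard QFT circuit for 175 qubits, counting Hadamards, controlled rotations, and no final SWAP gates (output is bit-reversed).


Hadamard gates: 175
Controlled rotations: n*(n-1)/2 = 175*174/2 = 15225
SWAP gates: 0 (omitted)
Total = 175 + 15225
= 15400

15400


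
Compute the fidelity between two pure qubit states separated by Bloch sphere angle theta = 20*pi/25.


For states separated by angle theta on Bloch sphere:
F = cos^2(theta/2)
theta = 20*pi/25 = 2.5133
theta/2 = 1.2566
cos(theta/2) = 0.3090
F = 0.0955

0.0955


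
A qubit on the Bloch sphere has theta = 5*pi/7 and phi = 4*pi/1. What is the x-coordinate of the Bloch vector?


theta = 2.2440, phi = 12.5664
r_x = sin(theta)*cos(phi) = 0.7818 * 1.0000
r_x = 0.7818

0.7818


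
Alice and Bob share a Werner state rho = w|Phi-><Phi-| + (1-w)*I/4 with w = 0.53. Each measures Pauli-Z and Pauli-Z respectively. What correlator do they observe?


|Phi-> = (|00> - |11>)/sqrt(2)
For the pure Bell state, <Z_A Z_B> = +1 (Bell-state Pauli correlator).
The maximally-mixed part I/4 has tr(I/4 * P tensor P) = 0 for any traceless Pauli P.
So <Z_A Z_B>_rho = w * (+1) + (1 - w) * 0
= 0.53 * (+1)
= 0.5300

0.5300


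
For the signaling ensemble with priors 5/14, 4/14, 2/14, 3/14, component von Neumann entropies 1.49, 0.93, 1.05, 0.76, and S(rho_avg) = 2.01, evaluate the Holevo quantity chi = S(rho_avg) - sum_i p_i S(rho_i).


chi = S(rho) - sum_i p_i * S(rho_i)
Weighted entropy = 5/14 * 1.49 + 4/14 * 0.93 + 2/14 * 1.05 + 3/14 * 0.76
= 1.1107
chi = 2.01 - 1.1107
= 0.8993

0.8993


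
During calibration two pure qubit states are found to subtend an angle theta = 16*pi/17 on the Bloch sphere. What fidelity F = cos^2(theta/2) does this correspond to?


For states separated by angle theta on Bloch sphere:
F = cos^2(theta/2)
theta = 16*pi/17 = 2.9568
theta/2 = 1.4784
cos(theta/2) = 0.0923
F = 0.0085

0.0085


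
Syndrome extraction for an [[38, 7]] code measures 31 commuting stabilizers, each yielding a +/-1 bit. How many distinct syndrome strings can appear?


Each stabilizer generator gives a binary (+1 or -1) measurement outcome.
With 31 independent generators:
Total syndromes = 2^31
= 2147483648

2147483648


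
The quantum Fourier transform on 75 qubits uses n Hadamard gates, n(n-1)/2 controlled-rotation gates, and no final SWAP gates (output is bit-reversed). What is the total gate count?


Hadamard gates: 75
Controlled rotations: n*(n-1)/2 = 75*74/2 = 2775
SWAP gates: 0 (omitted)
Total = 75 + 2775
= 2850

2850


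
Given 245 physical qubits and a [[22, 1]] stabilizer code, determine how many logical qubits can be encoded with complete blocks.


Each code block uses 22 physical qubits for 1 logical qubit(s).
Number of complete blocks = floor(245 / 22) = 11
Logical qubits = 11 * 1
= 11

11


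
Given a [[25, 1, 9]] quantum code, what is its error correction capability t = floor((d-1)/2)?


Code parameters: [[25, 1, 9]], distance d = 9.
Number of correctable errors = floor((d-1)/2)
= floor((9 - 1)/2)
= floor(8/2)
= 4

4


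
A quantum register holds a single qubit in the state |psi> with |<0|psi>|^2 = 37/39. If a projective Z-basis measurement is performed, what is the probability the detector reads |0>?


|alpha|^2 = 37/39 = 0.9487
|beta|^2 = 1 - 37/39 = 2/39 = 0.0513
P(|0>) = |alpha|^2 = 0.9487

0.9487


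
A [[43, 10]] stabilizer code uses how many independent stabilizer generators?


For an [[n,k]] stabilizer code:
Number of stabilizer generators = n - k
= 43 - 10
= 33

33


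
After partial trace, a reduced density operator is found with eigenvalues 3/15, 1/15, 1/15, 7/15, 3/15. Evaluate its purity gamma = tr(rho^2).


tr(rho^2) = sum of eigenvalues squared
= (3/15)^2 + (1/15)^2 + (1/15)^2 + (7/15)^2 + (3/15)^2
= (9 + 1 + 1 + 49 + 9) / 225
= 69/225
= 0.3067

0.3067


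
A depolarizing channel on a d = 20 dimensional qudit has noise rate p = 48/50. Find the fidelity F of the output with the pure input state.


F = (1-p) + p/d
= (1 - 0.9600) + 0.9600/20
= 0.0400 + 0.0480
= 0.0880

0.0880


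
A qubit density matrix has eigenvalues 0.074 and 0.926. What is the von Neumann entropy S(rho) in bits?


S = -p*log2(p) - (1-p)*log2(1-p)
p = 0.0740, 1-p = 0.9260
= -0.0740 * log2(0.0740) - 0.9260 * log2(0.9260)
= -(-0.2780) - (-0.1027)
= 0.3807

0.3807


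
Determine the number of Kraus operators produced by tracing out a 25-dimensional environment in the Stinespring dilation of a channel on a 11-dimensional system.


Tracing out the environment in an orthonormal basis {|i>_E} gives Kraus operators K_i = <i|_E U |0>_E.
Number of Kraus operators = dim(H_env) = d_env
= 25

25


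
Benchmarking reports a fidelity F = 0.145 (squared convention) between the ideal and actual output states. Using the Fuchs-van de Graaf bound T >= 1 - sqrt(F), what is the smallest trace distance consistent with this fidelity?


Fuchs-van de Graaf (squared-fidelity convention): 1 - sqrt(F) <= T <= sqrt(1 - F).
Lower bound: T >= 1 - sqrt(F)
sqrt(F) = sqrt(0.145) = 0.3808
T >= 1 - 0.3808
T >= 0.6192

0.6192


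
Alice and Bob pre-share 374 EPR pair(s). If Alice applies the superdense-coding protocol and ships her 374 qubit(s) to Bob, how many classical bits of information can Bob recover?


Superdense coding allows 2 classical bits per shared entangled pair.
374 pair(s) -> 2 * 374 = 748 classical bits

748


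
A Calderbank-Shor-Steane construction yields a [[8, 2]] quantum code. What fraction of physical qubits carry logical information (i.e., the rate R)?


Code rate R = k/n
= 2/8
= 0.2500

0.2500


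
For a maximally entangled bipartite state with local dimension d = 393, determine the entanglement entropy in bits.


For a maximally entangled state in d x d:
S = log2(d) = log2(393)
= 8.6184

8.6184


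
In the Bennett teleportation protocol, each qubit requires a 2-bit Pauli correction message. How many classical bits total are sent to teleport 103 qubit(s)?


Quantum teleportation requires 2 classical bits per qubit teleported.
103 qubit(s) -> 2 * 103 = 206 classical bits

206


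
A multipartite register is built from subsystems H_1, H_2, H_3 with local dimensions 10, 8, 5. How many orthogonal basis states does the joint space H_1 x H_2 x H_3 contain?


dim(H_1 x H_2 x H_3) = 10 * 8 * 5
= 80 * 5
= 400

400


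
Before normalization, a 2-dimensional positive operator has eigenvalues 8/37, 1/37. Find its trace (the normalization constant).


tr(M) = sum of eigenvalues
= 8/37 + 1/37
= 9/37
= 0.2432

0.2432


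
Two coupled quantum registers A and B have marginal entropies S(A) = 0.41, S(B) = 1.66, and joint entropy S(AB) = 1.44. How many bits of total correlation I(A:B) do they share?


I(A:B) = S(A) + S(B) - S(AB)
= 0.41 + 1.66 - 1.44
= 0.6300

0.6300
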